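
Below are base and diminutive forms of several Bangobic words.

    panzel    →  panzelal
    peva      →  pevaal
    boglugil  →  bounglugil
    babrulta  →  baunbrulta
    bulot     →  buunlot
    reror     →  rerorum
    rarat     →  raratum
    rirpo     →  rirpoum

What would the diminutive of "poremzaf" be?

poremzafal

"poremzaf" begins with p-. The stems beginning with p- (panzel → panzelal, peva → pevaal) add -al.
So poremzaf → poremzafal.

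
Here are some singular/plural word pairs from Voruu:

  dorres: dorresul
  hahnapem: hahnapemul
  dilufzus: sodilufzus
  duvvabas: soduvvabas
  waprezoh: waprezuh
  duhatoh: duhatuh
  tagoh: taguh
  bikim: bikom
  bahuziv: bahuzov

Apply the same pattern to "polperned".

polpernedul

"polperned" has last vowel 'e'. The stems whose last vowel is 'e' (dorres → dorresul, hahnapem → hahnapemul) add -ul.
The other patterns: stems whose last vowel is 'a' or 'u' add the prefix so-; stems whose last vowel is 'o' change the last vowel to 'u'; stems whose last vowel is 'i' change the last vowel to 'o'.
So polperned → polpernedul.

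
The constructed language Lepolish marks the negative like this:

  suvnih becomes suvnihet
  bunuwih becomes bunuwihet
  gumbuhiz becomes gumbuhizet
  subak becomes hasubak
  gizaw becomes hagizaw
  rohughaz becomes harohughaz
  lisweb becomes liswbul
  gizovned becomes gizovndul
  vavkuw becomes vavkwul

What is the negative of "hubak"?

gumbuhiz and rohughaz both end in -z yet inflect differently (gumbuhizet, harohughaz), so the final letter is not what conditions the rule; the last vowel is.
"hubak" has last vowel 'a'. The stems whose last vowel is 'a' (subak → hasubak, gizaw → hagizaw, rohughaz → harohughaz) add the prefix ha-.
So hubak → hahubak.

hahubak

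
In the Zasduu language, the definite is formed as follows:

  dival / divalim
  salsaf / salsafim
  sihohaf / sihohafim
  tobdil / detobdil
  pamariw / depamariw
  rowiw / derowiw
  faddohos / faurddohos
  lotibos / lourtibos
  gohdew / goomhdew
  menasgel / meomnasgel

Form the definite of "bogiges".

boomgiges

dival and tobdil both end in -l yet inflect differently (divalim, detobdil), so the final letter is not what conditions the rule; the last vowel is.
"bogiges" has last vowel 'e'. The stems whose last vowel is 'e' (gohdew → goomhdew, menasgel → meomnasgel) insert -om- after the first vowel.
The other patterns: stems whose last vowel is 'a' add -im; stems whose last vowel is 'i' add the prefix de-; stems whose last vowel is 'o' insert -ur- after the first vowel.
So bogiges → boomgiges.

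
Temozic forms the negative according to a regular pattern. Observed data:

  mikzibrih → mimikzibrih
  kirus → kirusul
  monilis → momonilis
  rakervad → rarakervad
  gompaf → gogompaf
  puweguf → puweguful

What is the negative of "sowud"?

kirus and monilis both end in -s yet inflect differently (kirusul, momonilis), so the final letter is not what conditions the rule; the last vowel is.
"sowud" has last vowel 'u'. The stems whose last vowel is 'u' (puweguf → puweguful, kirus → kirusul) add -ul.
So sowud → sowudul.

sowudul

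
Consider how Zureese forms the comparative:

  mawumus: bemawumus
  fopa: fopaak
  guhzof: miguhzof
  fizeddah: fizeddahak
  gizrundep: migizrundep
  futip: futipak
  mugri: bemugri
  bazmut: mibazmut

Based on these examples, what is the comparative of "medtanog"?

futip and gizrundep both end in -p yet inflect differently (futipak, migizrundep), so the final letter is not what conditions the rule; the first letter is.
"medtanog" begins with m-. The stems beginning with m- (mawumus → bemawumus, mugri → bemugri) add the prefix be-.
The other patterns: stems beginning with f- add -ak; stems beginning with b- or g- add the prefix mi-.
So medtanog → bemedtanog.

bemedtanog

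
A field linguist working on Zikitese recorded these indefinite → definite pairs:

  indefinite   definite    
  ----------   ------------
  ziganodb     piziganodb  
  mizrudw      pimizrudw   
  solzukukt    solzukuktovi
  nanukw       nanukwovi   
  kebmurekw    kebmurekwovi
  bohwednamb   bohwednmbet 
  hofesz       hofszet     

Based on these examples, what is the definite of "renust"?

mizrudw and nanukw both end in -w yet inflect differently (pimizrudw, nanukwovi), so the final letter is not what conditions the rule; the second-to-last letter is.
"renust" has second-to-last letter 's'. The one such stem in the data (hofesz → hofszet) deletes the last vowel and adds -et (as does bohwednamb), so the same rule applies.
So renust → renstet.

renstet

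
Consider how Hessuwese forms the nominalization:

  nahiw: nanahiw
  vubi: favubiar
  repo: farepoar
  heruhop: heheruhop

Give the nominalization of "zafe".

nahiw and vubi both have last vowel 'i' yet inflect differently (nanahiw, favubiar), so the last vowel is not what conditions the rule; whether the stem ends in a vowel or a consonant is.
"zafe" ends in a vowel. The stems ending in a vowel (vubi → favubiar, repo → farepoar) add fa- … -ar around the stem.
So zafe → fazafear.

fazafear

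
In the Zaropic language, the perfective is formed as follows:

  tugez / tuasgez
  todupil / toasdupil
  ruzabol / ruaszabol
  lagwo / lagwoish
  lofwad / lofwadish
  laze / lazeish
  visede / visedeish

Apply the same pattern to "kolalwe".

tugez and visede both have last vowel 'e' yet inflect differently (tuasgez, visedeish), so the last vowel is not what conditions the rule; the final letter is.
"kolalwe" ends in -e. The stems ending in -e (visede → visedeish, laze → lazeish) add -ish.
So kolalwe → kolalweish.

kolalweish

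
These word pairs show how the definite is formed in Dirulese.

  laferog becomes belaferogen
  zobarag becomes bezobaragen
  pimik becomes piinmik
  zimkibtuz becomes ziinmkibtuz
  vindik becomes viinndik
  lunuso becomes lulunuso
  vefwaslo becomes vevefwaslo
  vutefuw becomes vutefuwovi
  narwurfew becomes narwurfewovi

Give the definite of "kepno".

laferog and lunuso both have last vowel 'o' yet inflect differently (belaferogen, lulunuso), so the last vowel is not what conditions the rule; the final letter is.
"kepno" ends in -o. The stems ending in -o (lunuso → lulunuso, vefwaslo → vevefwaslo) repeat the first consonant+vowel as a prefix.
The other patterns: stems ending in -g add be- … -en around the stem; stems ending in -k or -z insert -in- after the first vowel; stems ending in -w add -ovi.
So kepno → kekepno.

kekepno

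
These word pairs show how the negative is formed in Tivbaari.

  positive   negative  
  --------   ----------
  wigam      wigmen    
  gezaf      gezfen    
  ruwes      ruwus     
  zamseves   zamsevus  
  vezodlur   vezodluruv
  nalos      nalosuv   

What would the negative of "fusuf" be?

fusufuv

ruwes and nalos both end in -s yet inflect differently (ruwus, nalosuv), so the final letter is not what conditions the rule; the last vowel is.
"fusuf" has last vowel 'u'. The one such stem in the data (vezodlur → vezodluruv) adds -uv, so the same rule applies.
The other patterns: stems whose last vowel is 'a' delete the last vowel and add -en; stems whose last vowel is 'e' change the last vowel to 'u'.
So fusuf → fusufuv.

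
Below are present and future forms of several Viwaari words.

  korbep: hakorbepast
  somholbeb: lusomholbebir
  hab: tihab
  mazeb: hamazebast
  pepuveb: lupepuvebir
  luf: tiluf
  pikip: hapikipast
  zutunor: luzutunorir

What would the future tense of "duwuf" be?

haduwufast

hab and mazeb both end in -b yet inflect differently (tihab, hamazebast), so the final letter is not what conditions the rule; the number of vowels is.
"duwuf" has 2 vowels. The stems with 2 vowels (pikip → hapikipast, korbep → hakorbepast, mazeb → hamazebast) add ha- … -ast around the stem.
The other patterns: stems with 1 vowel add the prefix ti-; stems with 3 vowels add lu- … -ir around the stem.
So duwuf → haduwufast.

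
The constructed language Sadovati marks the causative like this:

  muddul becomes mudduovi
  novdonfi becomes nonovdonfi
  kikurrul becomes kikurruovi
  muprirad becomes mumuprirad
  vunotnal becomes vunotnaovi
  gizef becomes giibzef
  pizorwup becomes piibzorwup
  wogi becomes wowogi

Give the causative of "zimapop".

muprirad and vunotnal both have last vowel 'a' yet inflect differently (mumuprirad, vunotnaovi), so the last vowel is not what conditions the rule; the final letter is.
"zimapop" ends in -p. The one such stem in the data (pizorwup → piibzorwup) inserts -ib- after the first vowel (as does gizef), so the same rule applies.
The other patterns: stems ending in -d or -i repeat the first consonant+vowel as a prefix; stems ending in -l drop the final letter and add -ovi.
So zimapop → ziibmapop.

ziibmapop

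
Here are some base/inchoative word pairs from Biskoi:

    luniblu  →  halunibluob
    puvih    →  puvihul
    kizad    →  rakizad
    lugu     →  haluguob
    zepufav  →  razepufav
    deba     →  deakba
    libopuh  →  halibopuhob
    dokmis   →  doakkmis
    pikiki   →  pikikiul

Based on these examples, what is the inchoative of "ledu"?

libopuh and puvih both end in -h yet inflect differently (halibopuhob, puvihul), so the final letter is not what conditions the rule; the first letter is.
"ledu" begins with l-. The stems beginning with l- (lugu → haluguob, libopuh → halibopuhob, luniblu → halunibluob) add ha- … -ob around the stem.
The other patterns: stems beginning with d- insert -ak- after the first vowel; stems beginning with p- add -ul; stems beginning with k- or z- add the prefix ra-.
So ledu → haleduob.

haleduob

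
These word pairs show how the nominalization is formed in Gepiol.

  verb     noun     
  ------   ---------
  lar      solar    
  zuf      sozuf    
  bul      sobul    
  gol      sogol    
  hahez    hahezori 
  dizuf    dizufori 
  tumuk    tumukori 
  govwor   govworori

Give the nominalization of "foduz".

"foduz" has 2 vowels. The stems with 2 vowels (hahez → hahezori, dizuf → dizufori, tumuk → tumukori) add -ori.
The other pattern: stems with 1 vowel add the prefix so-.
So foduz → foduzori.

foduzori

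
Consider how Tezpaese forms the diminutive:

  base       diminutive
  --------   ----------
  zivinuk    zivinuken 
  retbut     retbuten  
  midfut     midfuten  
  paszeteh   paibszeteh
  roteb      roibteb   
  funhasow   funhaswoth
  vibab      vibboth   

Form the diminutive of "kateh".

kaibteh

"kateh" has last vowel 'e'. The stems whose last vowel is 'e' (paszeteh → paibszeteh, roteb → roibteb) insert -ib- after the first vowel.
The other patterns: stems whose last vowel is 'u' add -en; stems whose last vowel is 'a' or 'o' delete the last vowel and add -oth.
So kateh → kaibteh.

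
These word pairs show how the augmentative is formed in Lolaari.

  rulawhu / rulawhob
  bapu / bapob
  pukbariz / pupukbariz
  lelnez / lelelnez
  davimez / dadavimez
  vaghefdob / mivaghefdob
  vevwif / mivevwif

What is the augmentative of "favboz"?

pukbariz and vevwif both have last vowel 'i' yet inflect differently (pupukbariz, mivevwif), so the last vowel is not what conditions the rule; the final letter is.
"favboz" ends in -z. The stems ending in -z (pukbariz → pupukbariz, lelnez → lelelnez, davimez → dadavimez) repeat the first consonant+vowel as a prefix.
So favboz → fafavboz.

fafavboz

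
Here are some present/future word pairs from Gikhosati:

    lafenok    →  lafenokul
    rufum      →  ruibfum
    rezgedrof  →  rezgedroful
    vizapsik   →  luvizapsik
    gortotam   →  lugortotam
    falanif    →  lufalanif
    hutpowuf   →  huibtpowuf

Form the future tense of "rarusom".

rarusomul

lafenok and vizapsik both end in -k yet inflect differently (lafenokul, luvizapsik), so the final letter is not what conditions the rule; the last vowel is.
"rarusom" has last vowel 'o'. The stems whose last vowel is 'o' (rezgedrof → rezgedroful, lafenok → lafenokul) add -ul.
The other patterns: stems whose last vowel is 'a' or 'i' add the prefix lu-; stems whose last vowel is 'u' insert -ib- after the first vowel.
So rarusom → rarusomul.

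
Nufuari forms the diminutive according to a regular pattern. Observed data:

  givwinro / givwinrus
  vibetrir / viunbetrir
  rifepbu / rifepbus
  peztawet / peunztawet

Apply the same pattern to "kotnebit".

kountnebit

vibetrir and rifepbu both have 3 vowels yet inflect differently (viunbetrir, rifepbus), so the number of vowels is not what conditions the rule; whether the stem ends in a vowel or a consonant is.
"kotnebit" ends in a consonant. The stems ending in a consonant (vibetrir → viunbetrir, peztawet → peunztawet) insert -un- after the first vowel.
So kotnebit → kountnebit.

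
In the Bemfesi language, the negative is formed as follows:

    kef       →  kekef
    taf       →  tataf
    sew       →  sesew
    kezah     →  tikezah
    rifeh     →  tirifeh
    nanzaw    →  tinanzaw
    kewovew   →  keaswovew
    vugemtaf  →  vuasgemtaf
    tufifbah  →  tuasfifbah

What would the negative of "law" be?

sew and nanzaw both end in -w yet inflect differently (sesew, tinanzaw), so the final letter is not what conditions the rule; the number of vowels is.
"law" has 1 vowel. The stems with 1 vowel (kef → kekef, taf → tataf, sew → sesew) repeat the first consonant+vowel as a prefix.
The other patterns: stems with 2 vowels add the prefix ti-; stems with 3 vowels insert -as- after the first vowel.
So law → lalaw.

lalaw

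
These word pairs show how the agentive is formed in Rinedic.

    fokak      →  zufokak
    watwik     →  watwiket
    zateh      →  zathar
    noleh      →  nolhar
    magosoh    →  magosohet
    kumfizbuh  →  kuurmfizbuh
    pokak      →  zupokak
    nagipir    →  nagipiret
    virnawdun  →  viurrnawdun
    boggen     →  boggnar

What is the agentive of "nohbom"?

nohbomet

watwik and fokak both end in -k yet inflect differently (watwiket, zufokak), so the final letter is not what conditions the rule; the last vowel is.
"nohbom" has last vowel 'o'. The one such stem in the data (magosoh → magosohet) adds -et, so the same rule applies.
The other patterns: stems whose last vowel is 'a' add the prefix zu-; stems whose last vowel is 'u' insert -ur- after the first vowel; stems whose last vowel is 'e' delete the last vowel and add -ar.
So nohbom → nohbomet.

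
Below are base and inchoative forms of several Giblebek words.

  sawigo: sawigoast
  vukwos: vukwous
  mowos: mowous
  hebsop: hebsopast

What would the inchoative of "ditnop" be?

ditnopast

"ditnop" ends in -p. The one such stem in the data (hebsop → hebsopast) adds -ast, so the same rule applies.
The other pattern: stems ending in -s drop the final letter and add -us.
So ditnop → ditnopast.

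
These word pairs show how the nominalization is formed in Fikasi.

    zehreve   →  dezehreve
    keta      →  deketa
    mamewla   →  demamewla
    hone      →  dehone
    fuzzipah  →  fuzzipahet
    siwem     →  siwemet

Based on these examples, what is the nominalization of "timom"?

timomet

fuzzipah and keta both have last vowel 'a' yet inflect differently (fuzzipahet, deketa), so the last vowel is not what conditions the rule; whether the stem ends in a vowel or a consonant is.
"timom" ends in a consonant. The stems ending in a consonant (fuzzipah → fuzzipahet, siwem → siwemet) add -et.
The other pattern: stems ending in a vowel add the prefix de-.
So timom → timomet.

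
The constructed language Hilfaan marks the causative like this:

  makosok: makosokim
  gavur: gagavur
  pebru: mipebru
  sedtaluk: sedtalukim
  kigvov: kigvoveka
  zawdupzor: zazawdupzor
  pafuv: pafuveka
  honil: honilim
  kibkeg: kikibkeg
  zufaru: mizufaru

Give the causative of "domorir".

zufaru and pafuv both have last vowel 'u' yet inflect differently (mizufaru, pafuveka), so the last vowel is not what conditions the rule; the final letter is.
"domorir" ends in -r. The stems ending in -r (gavur → gagavur, zawdupzor → zazawdupzor) repeat the first consonant+vowel as a prefix.
The other patterns: stems ending in -u add the prefix mi-; stems ending in -v add -eka; stems ending in -k or -l add -im.
So domorir → dodomorir.

dodomorir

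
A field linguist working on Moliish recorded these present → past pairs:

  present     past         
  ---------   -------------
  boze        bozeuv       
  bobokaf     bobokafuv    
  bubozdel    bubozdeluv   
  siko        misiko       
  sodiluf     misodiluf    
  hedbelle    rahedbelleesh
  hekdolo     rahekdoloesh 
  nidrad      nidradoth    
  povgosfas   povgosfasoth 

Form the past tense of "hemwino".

rahemwinoesh

"hemwino" begins with h-. The stems beginning with h- (hedbelle → rahedbelleesh, hekdolo → rahekdoloesh) add ra- … -esh around the stem.
The other patterns: stems beginning with b- add -uv; stems beginning with s- add the prefix mi-; stems beginning with n- or p- add -oth.
So hemwino → rahemwinoesh.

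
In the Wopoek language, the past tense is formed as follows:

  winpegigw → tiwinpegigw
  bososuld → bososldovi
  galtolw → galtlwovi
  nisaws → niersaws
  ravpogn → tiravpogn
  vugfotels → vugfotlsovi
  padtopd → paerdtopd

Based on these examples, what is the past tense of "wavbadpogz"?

winpegigw and galtolw both end in -w yet inflect differently (tiwinpegigw, galtlwovi), so the final letter is not what conditions the rule; the second-to-last letter is.
"wavbadpogz" has second-to-last letter 'g'. The stems whose second-to-last letter is 'g' (winpegigw → tiwinpegigw, ravpogn → tiravpogn) add the prefix ti-.
So wavbadpogz → tiwavbadpogz.

tiwavbadpogz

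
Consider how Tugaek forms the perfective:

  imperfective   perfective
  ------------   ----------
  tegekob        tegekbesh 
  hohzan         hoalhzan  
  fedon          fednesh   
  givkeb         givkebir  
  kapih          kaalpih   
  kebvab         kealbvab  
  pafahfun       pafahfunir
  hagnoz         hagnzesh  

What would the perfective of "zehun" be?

"zehun" has last vowel 'u'. The one such stem in the data (pafahfun → pafahfunir) adds -ir, so the same rule applies.
The other patterns: stems whose last vowel is 'o' delete the last vowel and add -esh; stems whose last vowel is 'a' or 'i' insert -al- after the first vowel.
So zehun → zehunir.

zehunir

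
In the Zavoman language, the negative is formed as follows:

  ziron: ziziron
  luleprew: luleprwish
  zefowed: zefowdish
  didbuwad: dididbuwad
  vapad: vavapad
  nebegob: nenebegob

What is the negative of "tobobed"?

tobobdish

zefowed and vapad both end in -d yet inflect differently (zefowdish, vavapad), so the final letter is not what conditions the rule; the last vowel is.
"tobobed" has last vowel 'e'. The stems whose last vowel is 'e' (zefowed → zefowdish, luleprew → luleprwish) delete the last vowel and add -ish.
So tobobed → tobobdish.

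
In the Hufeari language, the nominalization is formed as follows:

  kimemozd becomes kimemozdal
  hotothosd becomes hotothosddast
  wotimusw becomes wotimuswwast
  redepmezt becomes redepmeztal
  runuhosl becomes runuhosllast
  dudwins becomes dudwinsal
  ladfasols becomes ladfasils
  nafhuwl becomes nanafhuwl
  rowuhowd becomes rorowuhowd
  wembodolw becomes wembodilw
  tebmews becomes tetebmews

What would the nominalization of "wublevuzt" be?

wublevuztal

tebmews and ladfasols both end in -s yet inflect differently (tetebmews, ladfasils), so the final letter is not what conditions the rule; the second-to-last letter is.
"wublevuzt" has second-to-last letter 'z'. The stems whose second-to-last letter is 'z' (kimemozd → kimemozdal, redepmezt → redepmeztal) add -al.
So wublevuzt → wublevuztal.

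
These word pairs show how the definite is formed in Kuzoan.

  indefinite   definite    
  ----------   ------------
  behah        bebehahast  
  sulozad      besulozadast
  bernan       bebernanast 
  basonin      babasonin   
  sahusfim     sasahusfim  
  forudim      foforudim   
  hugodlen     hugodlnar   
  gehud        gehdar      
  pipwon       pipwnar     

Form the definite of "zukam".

"zukam" has last vowel 'a'. The stems whose last vowel is 'a' (behah → bebehahast, sulozad → besulozadast, bernan → bebernanast) add be- … -ast around the stem.
The other patterns: stems whose last vowel is 'i' repeat the first consonant+vowel as a prefix; stems whose last vowel is 'e', 'o' or 'u' delete the last vowel and add -ar.
So zukam → bezukamast.

bezukamast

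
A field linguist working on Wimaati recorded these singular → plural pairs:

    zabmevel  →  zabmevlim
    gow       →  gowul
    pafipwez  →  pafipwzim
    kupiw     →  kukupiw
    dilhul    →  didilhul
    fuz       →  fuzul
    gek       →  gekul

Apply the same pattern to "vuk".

vukul

gow and kupiw both end in -w yet inflect differently (gowul, kukupiw), so the final letter is not what conditions the rule; the number of vowels is.
"vuk" has 1 vowel. The stems with 1 vowel (gek → gekul, gow → gowul, fuz → fuzul) add -ul.
The other patterns: stems with 2 vowels repeat the first consonant+vowel as a prefix; stems with 3 vowels delete the last vowel and add -im.
So vuk → vukul.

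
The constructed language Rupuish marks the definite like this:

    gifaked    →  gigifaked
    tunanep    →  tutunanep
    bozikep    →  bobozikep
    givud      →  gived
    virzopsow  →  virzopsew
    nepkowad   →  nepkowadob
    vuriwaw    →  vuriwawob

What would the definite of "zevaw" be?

zevawob

gifaked and givud both end in -d yet inflect differently (gigifaked, gived), so the final letter is not what conditions the rule; the last vowel is.
"zevaw" has last vowel 'a'. The stems whose last vowel is 'a' (nepkowad → nepkowadob, vuriwaw → vuriwawob) add -ob.
The other patterns: stems whose last vowel is 'e' repeat the first consonant+vowel as a prefix; stems whose last vowel is 'o' or 'u' change the last vowel to 'e'.
So zevaw → zevawob.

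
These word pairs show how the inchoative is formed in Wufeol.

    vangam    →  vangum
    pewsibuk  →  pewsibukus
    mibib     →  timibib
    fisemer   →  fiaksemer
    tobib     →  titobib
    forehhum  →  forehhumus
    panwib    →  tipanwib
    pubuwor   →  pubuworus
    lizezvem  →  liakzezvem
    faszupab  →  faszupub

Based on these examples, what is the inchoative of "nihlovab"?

nihlovub

"nihlovab" has last vowel 'a'. The stems whose last vowel is 'a' (vangam → vangum, faszupab → faszupub) change the last vowel to 'u'.
The other patterns: stems whose last vowel is 'i' add the prefix ti-; stems whose last vowel is 'e' insert -ak- after the first vowel; stems whose last vowel is 'o' or 'u' add -us.
So nihlovab → nihlovub.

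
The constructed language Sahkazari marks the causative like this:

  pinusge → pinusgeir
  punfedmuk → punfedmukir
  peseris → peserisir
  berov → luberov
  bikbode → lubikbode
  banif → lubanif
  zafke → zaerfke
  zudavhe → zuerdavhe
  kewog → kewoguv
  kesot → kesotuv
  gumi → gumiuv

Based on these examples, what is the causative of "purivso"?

pinusge and bikbode both end in -e yet inflect differently (pinusgeir, lubikbode), so the final letter is not what conditions the rule; the first letter is.
"purivso" begins with p-. The stems beginning with p- (pinusge → pinusgeir, punfedmuk → punfedmukir, peseris → peserisir) add -ir.
So purivso → purivsoir.

purivsoir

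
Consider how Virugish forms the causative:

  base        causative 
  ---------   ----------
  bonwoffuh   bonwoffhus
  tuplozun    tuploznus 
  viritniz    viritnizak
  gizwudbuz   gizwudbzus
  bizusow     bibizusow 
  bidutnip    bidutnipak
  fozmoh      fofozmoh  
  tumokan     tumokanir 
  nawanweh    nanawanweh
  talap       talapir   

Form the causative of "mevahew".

memevahew

viritniz and gizwudbuz both end in -z yet inflect differently (viritnizak, gizwudbzus), so the final letter is not what conditions the rule; the last vowel is.
"mevahew" has last vowel 'e'. The one such stem in the data (nawanweh → nanawanweh) repeats the first consonant+vowel as a prefix (as do bizusow, fozmoh), so the same rule applies.
So mevahew → memevahew.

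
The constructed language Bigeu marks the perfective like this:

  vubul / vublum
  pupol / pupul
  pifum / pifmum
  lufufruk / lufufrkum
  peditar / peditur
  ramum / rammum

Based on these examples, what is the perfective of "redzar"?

redzur

"redzar" has last vowel 'a'. The one such stem in the data (peditar → peditur) changes the last vowel to 'u' (as does pupol), so the same rule applies.
So redzar → redzur.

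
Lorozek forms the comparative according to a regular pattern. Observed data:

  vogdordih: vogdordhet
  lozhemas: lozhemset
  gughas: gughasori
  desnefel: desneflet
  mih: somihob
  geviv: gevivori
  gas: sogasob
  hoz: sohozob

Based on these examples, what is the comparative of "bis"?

gas and gughas both end in -s yet inflect differently (sogasob, gughasori), so the final letter is not what conditions the rule; the number of vowels is.
"bis" has 1 vowel. The stems with 1 vowel (mih → somihob, gas → sogasob, hoz → sohozob) add so- … -ob around the stem.
So bis → sobisob.

sobisob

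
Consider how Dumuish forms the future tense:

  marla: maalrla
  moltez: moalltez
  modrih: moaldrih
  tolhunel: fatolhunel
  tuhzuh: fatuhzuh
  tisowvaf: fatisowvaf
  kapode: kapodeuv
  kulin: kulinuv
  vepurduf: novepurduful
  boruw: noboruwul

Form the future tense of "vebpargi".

novebpargiul

modrih and tuhzuh both end in -h yet inflect differently (moaldrih, fatuhzuh), so the final letter is not what conditions the rule; the first letter is.
"vebpargi" begins with v-. The one such stem in the data (vepurduf → novepurduful) adds no- … -ul around the stem, so the same rule applies.
The other patterns: stems beginning with m- insert -al- after the first vowel; stems beginning with t- add the prefix fa-; stems beginning with k- add -uv.
So vebpargi → novebpargiul.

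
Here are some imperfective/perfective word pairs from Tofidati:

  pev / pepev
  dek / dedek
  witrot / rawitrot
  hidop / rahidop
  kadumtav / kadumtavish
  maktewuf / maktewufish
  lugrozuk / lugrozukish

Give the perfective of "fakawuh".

fakawuhish

pev and kadumtav both end in -v yet inflect differently (pepev, kadumtavish), so the final letter is not what conditions the rule; the number of vowels is.
"fakawuh" has 3 vowels. The stems with 3 vowels (kadumtav → kadumtavish, maktewuf → maktewufish, lugrozuk → lugrozukish) add -ish.
So fakawuh → fakawuhish.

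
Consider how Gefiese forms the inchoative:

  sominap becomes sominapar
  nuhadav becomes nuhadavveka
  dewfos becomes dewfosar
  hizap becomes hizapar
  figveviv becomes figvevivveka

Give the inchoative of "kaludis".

sominap and nuhadav both have last vowel 'a' yet inflect differently (sominapar, nuhadavveka), so the last vowel is not what conditions the rule; the final letter is.
"kaludis" ends in -s. The one such stem in the data (dewfos → dewfosar) adds -ar, so the same rule applies.
So kaludis → kaludisar.

kaludisar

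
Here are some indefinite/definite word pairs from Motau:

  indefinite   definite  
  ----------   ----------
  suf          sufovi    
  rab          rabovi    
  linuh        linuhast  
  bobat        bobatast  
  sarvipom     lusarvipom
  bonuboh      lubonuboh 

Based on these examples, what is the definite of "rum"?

linuh and bonuboh both end in -h yet inflect differently (linuhast, lubonuboh), so the final letter is not what conditions the rule; the number of vowels is.
"rum" has 1 vowel. The stems with 1 vowel (suf → sufovi, rab → rabovi) add -ovi.
The other patterns: stems with 2 vowels add -ast; stems with 3 vowels add the prefix lu-.
So rum → rumovi.

rumovi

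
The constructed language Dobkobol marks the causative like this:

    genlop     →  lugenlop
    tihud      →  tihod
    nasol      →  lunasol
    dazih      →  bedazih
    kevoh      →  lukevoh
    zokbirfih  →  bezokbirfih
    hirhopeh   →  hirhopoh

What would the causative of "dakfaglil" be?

dazih and kevoh both end in -h yet inflect differently (bedazih, lukevoh), so the final letter is not what conditions the rule; the last vowel is.
"dakfaglil" has last vowel 'i'. The stems whose last vowel is 'i' (dazih → bedazih, zokbirfih → bezokbirfih) add the prefix be-.
So dakfaglil → bedakfaglil.

bedakfaglil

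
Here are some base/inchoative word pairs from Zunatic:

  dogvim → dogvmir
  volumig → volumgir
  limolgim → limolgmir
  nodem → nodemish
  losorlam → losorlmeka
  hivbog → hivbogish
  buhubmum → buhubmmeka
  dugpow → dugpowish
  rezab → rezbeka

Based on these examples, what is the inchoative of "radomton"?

radomtonish

hivbog and volumig both end in -g yet inflect differently (hivbogish, volumgir), so the final letter is not what conditions the rule; the last vowel is.
"radomton" has last vowel 'o'. The stems whose last vowel is 'o' (hivbog → hivbogish, dugpow → dugpowish) add -ish.
So radomton → radomtonish.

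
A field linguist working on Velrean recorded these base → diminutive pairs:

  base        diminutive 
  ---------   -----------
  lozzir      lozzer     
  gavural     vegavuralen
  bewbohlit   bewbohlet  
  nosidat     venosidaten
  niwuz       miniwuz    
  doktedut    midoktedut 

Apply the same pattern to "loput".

miloput

"loput" has last vowel 'u'. The stems whose last vowel is 'u' (doktedut → midoktedut, niwuz → miniwuz) add the prefix mi-.
The other patterns: stems whose last vowel is 'a' add ve- … -en around the stem; stems whose last vowel is 'i' change the last vowel to 'e'.
So loput → miloput.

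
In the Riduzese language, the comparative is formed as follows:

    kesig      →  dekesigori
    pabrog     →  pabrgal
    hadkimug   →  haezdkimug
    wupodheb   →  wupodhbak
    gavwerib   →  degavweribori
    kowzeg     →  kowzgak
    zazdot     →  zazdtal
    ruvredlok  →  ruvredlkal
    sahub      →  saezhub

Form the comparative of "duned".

dundak

hadkimug and pabrog both end in -g yet inflect differently (haezdkimug, pabrgal), so the final letter is not what conditions the rule; the last vowel is.
"duned" has last vowel 'e'. The stems whose last vowel is 'e' (kowzeg → kowzgak, wupodheb → wupodhbak) delete the last vowel and add -ak.
The other patterns: stems whose last vowel is 'u' insert -ez- after the first vowel; stems whose last vowel is 'o' delete the last vowel and add -al; stems whose last vowel is 'i' add de- … -ori around the stem.
So duned → dundak.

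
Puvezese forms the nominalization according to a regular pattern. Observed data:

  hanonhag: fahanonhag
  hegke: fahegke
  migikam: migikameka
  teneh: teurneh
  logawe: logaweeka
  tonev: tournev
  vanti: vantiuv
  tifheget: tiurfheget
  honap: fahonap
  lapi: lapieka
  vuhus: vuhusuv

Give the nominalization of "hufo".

fahufo

"hufo" begins with h-. The stems beginning with h- (hegke → fahegke, honap → fahonap, hanonhag → fahanonhag) add the prefix fa-.
The other patterns: stems beginning with v- add -uv; stems beginning with t- insert -ur- after the first vowel; stems beginning with l- or m- add -eka.
So hufo → fahufo.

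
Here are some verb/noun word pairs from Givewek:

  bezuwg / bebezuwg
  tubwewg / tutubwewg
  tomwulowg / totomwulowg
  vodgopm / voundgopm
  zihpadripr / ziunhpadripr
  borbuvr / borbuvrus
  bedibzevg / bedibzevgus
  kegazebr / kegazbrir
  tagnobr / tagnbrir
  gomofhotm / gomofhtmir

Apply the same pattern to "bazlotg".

zihpadripr and borbuvr both end in -r yet inflect differently (ziunhpadripr, borbuvrus), so the final letter is not what conditions the rule; the second-to-last letter is.
"bazlotg" has second-to-last letter 't'. The one such stem in the data (gomofhotm → gomofhtmir) deletes the last vowel and adds -ir (as do kegazebr, tagnobr), so the same rule applies.
So bazlotg → bazltgir.

bazltgir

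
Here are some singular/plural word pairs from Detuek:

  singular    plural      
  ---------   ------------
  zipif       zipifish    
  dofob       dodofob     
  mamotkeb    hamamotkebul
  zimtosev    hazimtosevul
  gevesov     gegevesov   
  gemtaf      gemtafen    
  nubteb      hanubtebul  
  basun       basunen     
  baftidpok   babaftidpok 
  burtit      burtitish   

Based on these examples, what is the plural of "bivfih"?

"bivfih" has last vowel 'i'. The stems whose last vowel is 'i' (burtit → burtitish, zipif → zipifish) add -ish.
The other patterns: stems whose last vowel is 'a' or 'u' add -en; stems whose last vowel is 'o' repeat the first consonant+vowel as a prefix; stems whose last vowel is 'e' add ha- … -ul around the stem.
So bivfih → bivfihish.

bivfihish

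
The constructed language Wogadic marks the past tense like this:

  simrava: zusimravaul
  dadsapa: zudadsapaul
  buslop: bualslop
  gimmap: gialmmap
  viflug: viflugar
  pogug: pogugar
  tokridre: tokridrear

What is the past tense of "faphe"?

simrava and gimmap both have last vowel 'a' yet inflect differently (zusimravaul, gialmmap), so the last vowel is not what conditions the rule; the final letter is.
"faphe" ends in -e. The one such stem in the data (tokridre → tokridrear) adds -ar, so the same rule applies.
So faphe → faphear.

faphear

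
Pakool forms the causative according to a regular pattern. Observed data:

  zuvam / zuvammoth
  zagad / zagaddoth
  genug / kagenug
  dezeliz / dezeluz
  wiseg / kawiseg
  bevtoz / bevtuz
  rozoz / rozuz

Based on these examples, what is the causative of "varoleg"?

rozoz and genug both have 2 vowels yet inflect differently (rozuz, kagenug), so the number of vowels is not what conditions the rule; the final letter is.
"varoleg" ends in -g. The stems ending in -g (genug → kagenug, wiseg → kawiseg) add the prefix ka-.
The other patterns: stems ending in -z change the last vowel to 'u'; stems ending in -d or -m double the final consonant and add -oth.
So varoleg → kavaroleg.

kavaroleg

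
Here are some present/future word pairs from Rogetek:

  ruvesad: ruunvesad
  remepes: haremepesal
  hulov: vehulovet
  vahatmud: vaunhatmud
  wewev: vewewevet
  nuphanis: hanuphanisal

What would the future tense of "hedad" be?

heundad

wewev and remepes both have last vowel 'e' yet inflect differently (vewewevet, haremepesal), so the last vowel is not what conditions the rule; the final letter is.
"hedad" ends in -d. The stems ending in -d (ruvesad → ruunvesad, vahatmud → vaunhatmud) insert -un- after the first vowel.
So hedad → heundad.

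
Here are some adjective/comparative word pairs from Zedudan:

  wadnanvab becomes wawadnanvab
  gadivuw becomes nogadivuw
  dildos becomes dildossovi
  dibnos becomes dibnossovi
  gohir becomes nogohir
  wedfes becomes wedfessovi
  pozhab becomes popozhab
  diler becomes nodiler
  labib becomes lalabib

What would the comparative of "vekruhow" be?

"vekruhow" ends in -w. The one such stem in the data (gadivuw → nogadivuw) adds the prefix no-, so the same rule applies.
So vekruhow → novekruhow.

novekruhow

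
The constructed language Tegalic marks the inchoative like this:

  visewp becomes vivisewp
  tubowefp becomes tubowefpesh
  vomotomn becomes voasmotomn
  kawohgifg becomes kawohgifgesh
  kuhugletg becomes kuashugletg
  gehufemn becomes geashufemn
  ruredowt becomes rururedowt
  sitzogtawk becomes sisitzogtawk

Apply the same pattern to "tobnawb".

totobnawb

"tobnawb" has second-to-last letter 'w'. The stems whose second-to-last letter is 'w' (sitzogtawk → sisitzogtawk, visewp → vivisewp, ruredowt → rururedowt) repeat the first consonant+vowel as a prefix.
The other patterns: stems whose second-to-last letter is 'f' add -esh; stems whose second-to-last letter is 'm' or 't' insert -as- after the first vowel.
So tobnawb → totobnawb.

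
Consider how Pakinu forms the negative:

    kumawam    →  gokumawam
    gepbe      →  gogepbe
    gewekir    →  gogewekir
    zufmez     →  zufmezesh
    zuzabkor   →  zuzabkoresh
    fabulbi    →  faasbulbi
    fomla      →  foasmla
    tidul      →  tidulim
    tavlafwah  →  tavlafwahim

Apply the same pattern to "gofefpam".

"gofefpam" begins with g-. The stems beginning with g- (gepbe → gogepbe, gewekir → gogewekir) add the prefix go-.
The other patterns: stems beginning with z- add -esh; stems beginning with f- insert -as- after the first vowel; stems beginning with t- add -im.
So gofefpam → gogofefpam.

gogofefpam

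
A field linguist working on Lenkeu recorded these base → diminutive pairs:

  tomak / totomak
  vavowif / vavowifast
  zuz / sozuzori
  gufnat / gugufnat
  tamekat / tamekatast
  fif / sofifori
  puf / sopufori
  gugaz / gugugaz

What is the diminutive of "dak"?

"dak" has 1 vowel. The stems with 1 vowel (fif → sofifori, puf → sopufori, zuz → sozuzori) add so- … -ori around the stem.
The other patterns: stems with 2 vowels repeat the first consonant+vowel as a prefix; stems with 3 vowels add -ast.
So dak → sodakori.

sodakori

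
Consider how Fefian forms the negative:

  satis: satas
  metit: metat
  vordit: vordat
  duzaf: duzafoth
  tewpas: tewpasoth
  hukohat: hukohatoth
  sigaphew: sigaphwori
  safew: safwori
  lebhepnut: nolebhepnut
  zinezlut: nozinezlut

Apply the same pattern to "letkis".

satis and tewpas both end in -s yet inflect differently (satas, tewpasoth), so the final letter is not what conditions the rule; the last vowel is.
"letkis" has last vowel 'i'. The stems whose last vowel is 'i' (satis → satas, metit → metat, vordit → vordat) change the last vowel to 'a'.
The other patterns: stems whose last vowel is 'a' add -oth; stems whose last vowel is 'e' delete the last vowel and add -ori; stems whose last vowel is 'u' add the prefix no-.
So letkis → letkas.

letkas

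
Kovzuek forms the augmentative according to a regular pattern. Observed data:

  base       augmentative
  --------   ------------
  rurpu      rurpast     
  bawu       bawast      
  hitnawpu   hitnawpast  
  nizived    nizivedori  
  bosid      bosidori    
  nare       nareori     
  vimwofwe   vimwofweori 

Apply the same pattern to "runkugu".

runkugast

bawu and bosid both begin with b- yet inflect differently (bawast, bosidori), so the first letter is not what conditions the rule; the final letter is.
"runkugu" ends in -u. The stems ending in -u (rurpu → rurpast, bawu → bawast, hitnawpu → hitnawpast) drop the final letter and add -ast.
The other pattern: stems ending in -d or -e add -ori.
So runkugu → runkugast.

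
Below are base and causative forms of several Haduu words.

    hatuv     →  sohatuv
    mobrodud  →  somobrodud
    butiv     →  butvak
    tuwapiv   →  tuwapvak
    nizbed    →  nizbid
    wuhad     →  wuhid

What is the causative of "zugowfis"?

zugowfsak

"zugowfis" has last vowel 'i'. The stems whose last vowel is 'i' (butiv → butvak, tuwapiv → tuwapvak) delete the last vowel and add -ak.
So zugowfis → zugowfsak.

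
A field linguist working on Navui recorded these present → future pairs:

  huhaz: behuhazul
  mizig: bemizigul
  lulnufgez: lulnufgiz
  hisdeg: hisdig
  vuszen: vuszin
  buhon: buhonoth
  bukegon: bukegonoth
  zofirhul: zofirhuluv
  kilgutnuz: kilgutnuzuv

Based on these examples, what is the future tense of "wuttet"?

"wuttet" has last vowel 'e'. The stems whose last vowel is 'e' (lulnufgez → lulnufgiz, hisdeg → hisdig, vuszen → vuszin) change the last vowel to 'i'.
So wuttet → wuttit.

wuttit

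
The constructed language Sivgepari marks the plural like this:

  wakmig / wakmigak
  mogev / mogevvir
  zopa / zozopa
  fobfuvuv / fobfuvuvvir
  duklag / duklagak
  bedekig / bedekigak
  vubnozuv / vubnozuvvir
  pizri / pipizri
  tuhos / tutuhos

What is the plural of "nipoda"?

ninipoda

duklag and zopa both have last vowel 'a' yet inflect differently (duklagak, zozopa), so the last vowel is not what conditions the rule; the final letter is.
"nipoda" ends in -a. The one such stem in the data (zopa → zozopa) repeats the first consonant+vowel as a prefix (as do tuhos, pizri), so the same rule applies.
The other patterns: stems ending in -g add -ak; stems ending in -v double the final consonant and add -ir.
So nipoda → ninipoda.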